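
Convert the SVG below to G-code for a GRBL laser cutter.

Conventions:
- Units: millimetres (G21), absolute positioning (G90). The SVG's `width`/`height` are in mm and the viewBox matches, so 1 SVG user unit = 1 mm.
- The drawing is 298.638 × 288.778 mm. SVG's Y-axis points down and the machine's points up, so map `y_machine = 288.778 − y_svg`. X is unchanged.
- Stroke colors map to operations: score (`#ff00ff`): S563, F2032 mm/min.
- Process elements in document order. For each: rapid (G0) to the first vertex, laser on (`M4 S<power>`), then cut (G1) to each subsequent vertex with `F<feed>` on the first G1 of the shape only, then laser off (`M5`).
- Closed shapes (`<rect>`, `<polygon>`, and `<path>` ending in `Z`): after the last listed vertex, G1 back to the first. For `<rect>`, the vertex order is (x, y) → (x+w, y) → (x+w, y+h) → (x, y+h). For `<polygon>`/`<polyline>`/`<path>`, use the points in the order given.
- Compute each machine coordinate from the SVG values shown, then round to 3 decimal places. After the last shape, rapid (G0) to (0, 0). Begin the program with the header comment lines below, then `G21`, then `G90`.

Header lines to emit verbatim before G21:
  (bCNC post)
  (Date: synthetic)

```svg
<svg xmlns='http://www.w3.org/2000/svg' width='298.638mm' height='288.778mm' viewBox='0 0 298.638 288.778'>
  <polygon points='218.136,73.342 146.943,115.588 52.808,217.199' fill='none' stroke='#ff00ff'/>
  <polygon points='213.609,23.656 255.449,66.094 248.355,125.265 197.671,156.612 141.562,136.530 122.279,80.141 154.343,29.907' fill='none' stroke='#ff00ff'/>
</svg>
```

(bCNC post)
(Date: synthetic)
G21
G90
G0 X218.136 Y215.436
M4 S563
G1 X146.943 Y173.190 F2032
G1 X52.808 Y71.579
G1 X218.136 Y215.436
M5
G0 X213.609 Y265.122
M4 S563
G1 X255.449 Y222.684 F2032
G1 X248.355 Y163.513
G1 X197.671 Y132.166
G1 X141.562 Y152.248
G1 X122.279 Y208.637
G1 X154.343 Y258.871
G1 X213.609 Y265.122
M5
G0 X0.000 Y0.000

viewBox `0 0 298.638 288.778` with mm width/height → 1 unit = 1 mm. Flip: y_m = 288.778 − y_svg.

**Shape 1** — `<polygon>` closed polygon, stroke `#ff00ff` → score (S563, F2032). Machine vertices: (218.136,215.436) → (146.943,173.190) → (52.808,71.579) → (218.136,215.436). Closed: final G1 returns to the first vertex.

**Shape 2** — `<polygon>` regular polygon, stroke `#ff00ff` → score (S563, F2032). Machine vertices: (213.609,265.122) → (255.449,222.684) → (248.355,163.513) → (197.671,132.166) → (141.562,152.248) → (122.279,208.637) → (154.343,258.871) → (213.609,265.122). Closed: final G1 returns to the first vertex.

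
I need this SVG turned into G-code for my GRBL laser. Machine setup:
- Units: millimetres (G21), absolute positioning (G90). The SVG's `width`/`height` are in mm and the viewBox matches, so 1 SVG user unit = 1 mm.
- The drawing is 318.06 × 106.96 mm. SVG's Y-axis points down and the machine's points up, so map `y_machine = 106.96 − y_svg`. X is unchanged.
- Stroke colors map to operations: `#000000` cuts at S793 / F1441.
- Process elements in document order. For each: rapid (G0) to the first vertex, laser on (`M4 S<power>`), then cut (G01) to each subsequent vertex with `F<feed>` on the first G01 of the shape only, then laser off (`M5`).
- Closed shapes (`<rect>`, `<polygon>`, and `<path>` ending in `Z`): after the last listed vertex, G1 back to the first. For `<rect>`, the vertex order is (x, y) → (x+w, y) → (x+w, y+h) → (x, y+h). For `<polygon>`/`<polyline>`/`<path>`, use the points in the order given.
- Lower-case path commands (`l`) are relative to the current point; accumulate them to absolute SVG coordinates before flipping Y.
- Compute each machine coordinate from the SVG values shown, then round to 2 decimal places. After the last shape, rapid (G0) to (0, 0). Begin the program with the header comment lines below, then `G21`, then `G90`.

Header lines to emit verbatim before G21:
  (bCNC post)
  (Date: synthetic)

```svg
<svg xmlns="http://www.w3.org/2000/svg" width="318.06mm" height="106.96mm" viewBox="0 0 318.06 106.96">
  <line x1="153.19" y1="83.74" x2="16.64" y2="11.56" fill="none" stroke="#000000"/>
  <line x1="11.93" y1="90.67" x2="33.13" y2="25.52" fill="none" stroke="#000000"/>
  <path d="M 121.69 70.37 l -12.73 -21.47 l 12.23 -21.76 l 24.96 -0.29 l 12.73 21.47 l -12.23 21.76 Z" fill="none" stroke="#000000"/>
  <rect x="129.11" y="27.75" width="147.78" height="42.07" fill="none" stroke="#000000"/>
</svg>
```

1 u = 1 mm; y_m = 106.96 − y.

[1] `<line>` line segment, #000000→cut S793 F1441: (153.19,23.22) → (16.64,95.40)

[2] `<line>` line segment, #000000→cut S793 F1441: (11.93,16.29) → (33.13,81.44)

[3] `<path>` regular polygon, #000000→cut S793 F1441: (121.69,36.59) → (108.96,58.06) → (121.19,79.82) → (146.15,80.11) → (158.88,58.64) → (146.65,36.88) → (121.69,36.59) (closed)

[4] `<rect>` rectangle, #000000→cut S793 F1441: (129.11,79.21) → (276.89,79.21) → (276.89,37.14) → (129.11,37.14) → (129.11,79.21) (closed)

(bCNC post)
(Date: synthetic)
G21
G90
G0 X153.19 Y23.22
M4 S793
G01 X16.64 Y95.40 F1441
M5
G0 X11.93 Y16.29
M4 S793
G01 X33.13 Y81.44 F1441
M5
G0 X121.69 Y36.59
M4 S793
G01 X108.96 Y58.06 F1441
G01 X121.19 Y79.82
G01 X146.15 Y80.11
G01 X158.88 Y58.64
G01 X146.65 Y36.88
G01 X121.69 Y36.59
M5
G0 X129.11 Y79.21
M4 S793
G01 X276.89 Y79.21 F1441
G01 X276.89 Y37.14
G01 X129.11 Y37.14
G01 X129.11 Y79.21
M5
G0 X0.00 Y0.00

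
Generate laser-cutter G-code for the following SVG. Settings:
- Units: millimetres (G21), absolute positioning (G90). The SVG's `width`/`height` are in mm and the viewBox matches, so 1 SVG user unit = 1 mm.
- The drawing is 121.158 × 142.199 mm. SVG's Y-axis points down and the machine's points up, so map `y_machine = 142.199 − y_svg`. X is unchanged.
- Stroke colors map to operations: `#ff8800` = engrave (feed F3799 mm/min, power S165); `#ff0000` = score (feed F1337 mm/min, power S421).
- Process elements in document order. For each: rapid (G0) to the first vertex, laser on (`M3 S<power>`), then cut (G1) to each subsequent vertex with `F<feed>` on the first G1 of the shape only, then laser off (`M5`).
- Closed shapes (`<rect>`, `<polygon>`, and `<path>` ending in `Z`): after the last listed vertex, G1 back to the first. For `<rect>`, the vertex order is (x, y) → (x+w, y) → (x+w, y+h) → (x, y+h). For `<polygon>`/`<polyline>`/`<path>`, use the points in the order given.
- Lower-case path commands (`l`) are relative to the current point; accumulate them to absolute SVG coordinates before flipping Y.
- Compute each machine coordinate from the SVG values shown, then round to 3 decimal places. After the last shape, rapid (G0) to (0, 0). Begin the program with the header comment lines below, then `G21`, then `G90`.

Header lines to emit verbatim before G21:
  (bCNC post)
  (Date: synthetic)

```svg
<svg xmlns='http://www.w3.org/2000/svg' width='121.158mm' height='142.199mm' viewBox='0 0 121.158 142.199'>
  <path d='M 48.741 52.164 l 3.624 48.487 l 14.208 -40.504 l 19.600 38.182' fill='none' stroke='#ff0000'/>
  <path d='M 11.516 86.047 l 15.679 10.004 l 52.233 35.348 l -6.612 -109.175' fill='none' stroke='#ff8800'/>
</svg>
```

(bCNC post)
(Date: synthetic)
G21
G90
G0 X48.741 Y90.035
M3 S421
G1 X52.365 Y41.548 F1337
G1 X66.573 Y82.052
G1 X86.173 Y43.870
M5
G0 X11.516 Y56.152
M3 S165
G1 X27.195 Y46.148 F3799
G1 X79.428 Y10.800
G1 X72.816 Y119.975
M5
G0 X0.000 Y0.000

1 u = 1 mm; y_m = 142.199 − y.

[1] `<path>` open polyline, #ff0000→score S421 F1337: (48.741,90.035) → (52.365,41.548) → (66.573,82.052) → (86.173,43.870)

[2] `<path>` open polyline, #ff8800→engrave S165 F3799: (11.516,56.152) → (27.195,46.148) → (79.428,10.800) → (72.816,119.975)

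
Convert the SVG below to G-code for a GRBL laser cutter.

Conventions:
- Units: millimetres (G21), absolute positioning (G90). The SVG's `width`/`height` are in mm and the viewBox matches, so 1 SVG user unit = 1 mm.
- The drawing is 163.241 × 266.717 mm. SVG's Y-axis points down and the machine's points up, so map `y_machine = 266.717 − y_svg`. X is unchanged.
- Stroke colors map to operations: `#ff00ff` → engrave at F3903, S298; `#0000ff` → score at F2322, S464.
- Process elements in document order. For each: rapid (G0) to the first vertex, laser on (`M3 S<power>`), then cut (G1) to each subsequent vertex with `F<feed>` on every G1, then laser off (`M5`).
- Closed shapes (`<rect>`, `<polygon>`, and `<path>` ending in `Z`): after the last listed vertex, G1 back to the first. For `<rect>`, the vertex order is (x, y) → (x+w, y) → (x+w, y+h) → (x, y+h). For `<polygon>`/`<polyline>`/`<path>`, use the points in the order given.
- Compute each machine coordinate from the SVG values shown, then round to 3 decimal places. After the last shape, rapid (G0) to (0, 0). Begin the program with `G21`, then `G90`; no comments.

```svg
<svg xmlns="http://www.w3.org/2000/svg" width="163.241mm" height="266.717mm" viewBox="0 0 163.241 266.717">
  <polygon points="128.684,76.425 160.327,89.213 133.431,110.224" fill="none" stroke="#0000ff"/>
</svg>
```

1 u = 1 mm; y_m = 266.717 − y.

[1] `<polygon>` regular polygon, #0000ff→score S464 F2322: (128.684,190.292) → (160.327,177.504) → (133.431,156.493) → (128.684,190.292) (closed)

G21
G90
G0 X128.684 Y190.292
M3 S464
G1 X160.327 Y177.504 F2322
G1 X133.431 Y156.493 F2322
G1 X128.684 Y190.292 F2322
M5
G0 X0.000 Y0.000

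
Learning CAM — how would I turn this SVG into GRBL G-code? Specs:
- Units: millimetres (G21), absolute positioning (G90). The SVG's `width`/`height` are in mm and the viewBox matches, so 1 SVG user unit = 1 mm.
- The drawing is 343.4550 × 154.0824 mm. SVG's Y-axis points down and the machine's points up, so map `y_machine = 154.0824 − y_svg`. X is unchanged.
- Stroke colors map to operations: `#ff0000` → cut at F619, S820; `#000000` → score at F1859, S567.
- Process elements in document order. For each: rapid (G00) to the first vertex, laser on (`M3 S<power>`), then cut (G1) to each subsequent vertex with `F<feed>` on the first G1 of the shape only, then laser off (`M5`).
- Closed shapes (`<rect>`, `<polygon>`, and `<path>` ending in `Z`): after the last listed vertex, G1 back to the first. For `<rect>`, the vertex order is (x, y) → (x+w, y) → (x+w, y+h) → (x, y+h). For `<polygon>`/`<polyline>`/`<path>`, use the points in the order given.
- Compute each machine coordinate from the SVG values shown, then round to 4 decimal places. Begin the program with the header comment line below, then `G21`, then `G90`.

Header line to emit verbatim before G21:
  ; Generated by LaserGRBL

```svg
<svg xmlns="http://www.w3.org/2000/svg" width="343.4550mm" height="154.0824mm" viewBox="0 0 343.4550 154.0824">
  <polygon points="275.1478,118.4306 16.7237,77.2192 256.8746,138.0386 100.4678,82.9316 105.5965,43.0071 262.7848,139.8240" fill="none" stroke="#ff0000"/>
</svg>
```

; Generated by LaserGRBL
G21
G90
G00 X275.1478 Y35.6518
M3 S820
G1 X16.7237 Y76.8632 F619
G1 X256.8746 Y16.0438
G1 X100.4678 Y71.1508
G1 X105.5965 Y111.0753
G1 X262.7848 Y14.2584
G1 X275.1478 Y35.6518
M5

Since the viewBox matches the mm dimensions, user units are millimetres directly. The only transform is the Y-flip y_m = 154.0824 − y_svg.

Shape 1 is a closed polygon drawn with `<polygon>`. Its stroke #ff0000 means cut at S820, F619. After flipping Y the toolpath is (275.1478,35.6518) → (16.7237,76.8632) → (256.8746,16.0438) → (100.4678,71.1508) → (105.5965,111.0753) → (262.7848,14.2584) → (275.1478,35.6518), returning to the start.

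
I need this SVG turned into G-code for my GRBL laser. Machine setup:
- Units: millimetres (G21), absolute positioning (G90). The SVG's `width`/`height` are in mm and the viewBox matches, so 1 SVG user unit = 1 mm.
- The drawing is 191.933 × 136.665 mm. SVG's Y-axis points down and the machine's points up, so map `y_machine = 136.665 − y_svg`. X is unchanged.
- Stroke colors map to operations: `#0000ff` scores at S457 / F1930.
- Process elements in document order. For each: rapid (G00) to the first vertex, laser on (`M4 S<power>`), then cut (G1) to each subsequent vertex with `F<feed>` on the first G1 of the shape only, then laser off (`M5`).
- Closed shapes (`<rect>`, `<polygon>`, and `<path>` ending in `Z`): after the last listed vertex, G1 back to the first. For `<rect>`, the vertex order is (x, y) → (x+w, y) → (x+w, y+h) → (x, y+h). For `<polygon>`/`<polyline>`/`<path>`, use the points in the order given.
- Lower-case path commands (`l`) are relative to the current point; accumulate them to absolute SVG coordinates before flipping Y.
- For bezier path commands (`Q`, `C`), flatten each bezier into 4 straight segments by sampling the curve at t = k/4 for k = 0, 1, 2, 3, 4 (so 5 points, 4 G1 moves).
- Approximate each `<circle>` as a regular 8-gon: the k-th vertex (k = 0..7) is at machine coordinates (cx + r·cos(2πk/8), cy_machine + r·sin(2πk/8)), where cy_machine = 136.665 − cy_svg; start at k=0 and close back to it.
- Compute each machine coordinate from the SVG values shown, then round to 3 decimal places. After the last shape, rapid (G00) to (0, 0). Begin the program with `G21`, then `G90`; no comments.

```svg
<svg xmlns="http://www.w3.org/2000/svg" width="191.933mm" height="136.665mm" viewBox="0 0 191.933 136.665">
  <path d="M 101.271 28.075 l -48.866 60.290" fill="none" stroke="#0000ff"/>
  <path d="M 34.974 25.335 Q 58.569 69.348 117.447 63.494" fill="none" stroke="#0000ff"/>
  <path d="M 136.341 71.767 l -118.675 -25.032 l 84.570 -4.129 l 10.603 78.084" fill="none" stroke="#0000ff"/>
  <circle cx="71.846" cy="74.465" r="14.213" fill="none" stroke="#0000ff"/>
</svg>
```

viewBox `0 0 191.933 136.665` with mm width/height → 1 unit = 1 mm. Flip: y_m = 136.665 − y_svg.

**Shape 1** — `<path>` line segment, stroke `#0000ff` → score (S457, F1930). Machine vertices: (101.271,108.590) → (52.405,48.300). Open path.

**Shape 2** — `<path>` quadratic bezier, stroke `#0000ff` → score (S457, F1930). Control points (SVG): P0=(34.974,25.335), P1=(58.569,69.348), P2=(117.447,63.494); sampled at t=k/4. Machine vertices: (34.974,111.330) → (48.977,92.440) → (67.390,79.784) → (90.213,73.361) → (117.447,73.171). Open path.

**Shape 3** — `<path>` open polyline, stroke `#0000ff` → score (S457, F1930). Machine vertices: (136.341,64.898) → (17.666,89.930) → (102.236,94.059) → (112.839,15.975). Open path.

**Shape 4** — `<circle>` circle, stroke `#0000ff` → score (S457, F1930). Machine vertices: (86.059,62.200) → (81.896,72.250) → (71.846,76.413) → (61.796,72.250) → (57.633,62.200) → (61.796,52.150) → (71.846,47.987) → (81.896,52.150) → (86.059,62.200). Closed: final G1 returns to the first vertex.

G21
G90
G00 X101.271 Y108.590
M4 S457
G1 X52.405 Y48.300 F1930
M5
G00 X34.974 Y111.330
M4 S457
G1 X48.977 Y92.440 F1930
G1 X67.390 Y79.784
G1 X90.213 Y73.361
G1 X117.447 Y73.171
M5
G00 X136.341 Y64.898
M4 S457
G1 X17.666 Y89.930 F1930
G1 X102.236 Y94.059
G1 X112.839 Y15.975
M5
G00 X86.059 Y62.200
M4 S457
G1 X81.896 Y72.250 F1930
G1 X71.846 Y76.413
G1 X61.796 Y72.250
G1 X57.633 Y62.200
G1 X61.796 Y52.150
G1 X71.846 Y47.987
G1 X81.896 Y52.150
G1 X86.059 Y62.200
M5
G00 X0.000 Y0.000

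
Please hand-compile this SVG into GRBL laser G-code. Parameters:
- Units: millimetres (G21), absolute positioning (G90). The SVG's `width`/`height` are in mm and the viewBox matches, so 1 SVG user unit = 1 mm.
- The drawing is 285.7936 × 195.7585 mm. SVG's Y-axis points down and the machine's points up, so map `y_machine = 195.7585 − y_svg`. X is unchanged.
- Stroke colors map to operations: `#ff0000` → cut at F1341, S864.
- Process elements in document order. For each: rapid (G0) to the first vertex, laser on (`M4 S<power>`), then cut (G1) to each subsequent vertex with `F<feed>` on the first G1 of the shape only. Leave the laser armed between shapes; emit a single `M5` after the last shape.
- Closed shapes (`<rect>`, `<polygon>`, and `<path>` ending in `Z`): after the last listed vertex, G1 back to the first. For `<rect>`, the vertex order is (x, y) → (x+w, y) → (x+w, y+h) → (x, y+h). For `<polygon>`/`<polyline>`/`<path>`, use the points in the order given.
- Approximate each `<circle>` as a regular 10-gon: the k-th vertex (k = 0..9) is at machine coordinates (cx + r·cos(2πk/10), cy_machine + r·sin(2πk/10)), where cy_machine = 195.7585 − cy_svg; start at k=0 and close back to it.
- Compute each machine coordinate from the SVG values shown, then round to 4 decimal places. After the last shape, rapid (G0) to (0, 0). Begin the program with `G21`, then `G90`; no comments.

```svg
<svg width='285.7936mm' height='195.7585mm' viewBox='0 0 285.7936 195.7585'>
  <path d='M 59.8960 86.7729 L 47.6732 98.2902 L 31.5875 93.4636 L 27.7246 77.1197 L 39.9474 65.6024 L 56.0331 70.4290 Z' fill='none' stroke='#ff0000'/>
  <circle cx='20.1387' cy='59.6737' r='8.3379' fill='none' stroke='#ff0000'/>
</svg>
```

1 u = 1 mm; y_m = 195.7585 − y.

[1] `<path>` regular polygon, #ff0000→cut S864 F1341: (59.8960,108.9856) → (47.6732,97.4683) → (31.5875,102.2949) → (27.7246,118.6388) → (39.9474,130.1561) → (56.0331,125.3295) → (59.8960,108.9856) (closed)

[2] `<circle>` circle, #ff0000→cut S864 F1341: (28.4766,136.0848) → (26.8842,140.9857) → (22.7153,144.0146) → (17.5621,144.0146) → (13.3932,140.9857) → (11.8008,136.0848) → (13.3932,131.1839) → (17.5621,128.1550) → (22.7153,128.1550) → (26.8842,131.1839) → (28.4766,136.0848) (closed)

G21
G90
G0 X59.8960 Y108.9856
M4 S864
G1 X47.6732 Y97.4683 F1341
G1 X31.5875 Y102.2949
G1 X27.7246 Y118.6388
G1 X39.9474 Y130.1561
G1 X56.0331 Y125.3295
G1 X59.8960 Y108.9856
G0 X28.4766 Y136.0848
M4 S864
G1 X26.8842 Y140.9857 F1341
G1 X22.7153 Y144.0146
G1 X17.5621 Y144.0146
G1 X13.3932 Y140.9857
G1 X11.8008 Y136.0848
G1 X13.3932 Y131.1839
G1 X17.5621 Y128.1550
G1 X22.7153 Y128.1550
G1 X26.8842 Y131.1839
G1 X28.4766 Y136.0848
M5
G0 X0.0000 Y0.0000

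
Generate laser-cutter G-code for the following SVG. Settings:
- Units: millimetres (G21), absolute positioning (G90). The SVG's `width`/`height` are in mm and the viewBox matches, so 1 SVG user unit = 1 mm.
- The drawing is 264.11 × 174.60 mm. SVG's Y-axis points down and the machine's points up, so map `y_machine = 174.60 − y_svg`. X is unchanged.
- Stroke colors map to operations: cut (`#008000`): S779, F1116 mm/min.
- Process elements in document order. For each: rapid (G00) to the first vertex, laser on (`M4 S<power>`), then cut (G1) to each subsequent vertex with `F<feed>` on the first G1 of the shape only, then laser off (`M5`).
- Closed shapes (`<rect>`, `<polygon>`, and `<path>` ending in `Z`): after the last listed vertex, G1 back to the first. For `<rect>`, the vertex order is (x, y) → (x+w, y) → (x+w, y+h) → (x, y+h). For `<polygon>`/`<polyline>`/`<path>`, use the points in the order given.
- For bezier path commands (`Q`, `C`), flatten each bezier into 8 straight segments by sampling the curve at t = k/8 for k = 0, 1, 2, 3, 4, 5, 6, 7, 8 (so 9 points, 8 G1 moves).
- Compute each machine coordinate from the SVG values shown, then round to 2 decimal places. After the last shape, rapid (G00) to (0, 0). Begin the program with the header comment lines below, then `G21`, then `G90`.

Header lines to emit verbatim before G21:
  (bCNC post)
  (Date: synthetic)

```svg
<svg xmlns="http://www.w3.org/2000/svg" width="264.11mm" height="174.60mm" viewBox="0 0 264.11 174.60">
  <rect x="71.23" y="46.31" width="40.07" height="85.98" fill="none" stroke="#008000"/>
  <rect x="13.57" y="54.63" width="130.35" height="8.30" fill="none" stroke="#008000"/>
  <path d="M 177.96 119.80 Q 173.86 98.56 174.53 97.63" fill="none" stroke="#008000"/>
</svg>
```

(bCNC post)
(Date: synthetic)
G21
G90
G00 X71.23 Y128.29
M4 S779
G1 X111.30 Y128.29 F1116
G1 X111.30 Y42.31
G1 X71.23 Y42.31
G1 X71.23 Y128.29
M5
G00 X13.57 Y119.97
M4 S779
G1 X143.92 Y119.97 F1116
G1 X143.92 Y111.67
G1 X13.57 Y111.67
G1 X13.57 Y119.97
M5
G00 X177.96 Y54.80
M4 S779
G1 X177.01 Y59.79 F1116
G1 X176.21 Y64.15
G1 X175.56 Y67.87
G1 X175.05 Y70.96
G1 X174.70 Y73.42
G1 X174.49 Y75.24
G1 X174.44 Y76.42
G1 X174.53 Y76.97
M5
G00 X0.00 Y0.00

Since the viewBox matches the mm dimensions, user units are millimetres directly. The only transform is the Y-flip y_m = 174.60 − y_svg.

Shape 1 is a rectangle drawn with `<rect>`. Its stroke #008000 means cut at S779, F1116. After flipping Y the toolpath is (71.23,128.29) → (111.30,128.29) → (111.30,42.31) → (71.23,42.31) → (71.23,128.29), returning to the start.

Shape 2 is a rectangle drawn with `<rect>`. Its stroke #008000 means cut at S779, F1116. After flipping Y the toolpath is (13.57,119.97) → (143.92,119.97) → (143.92,111.67) → (13.57,111.67) → (13.57,119.97), returning to the start.

Shape 3 is a quadratic bezier drawn with `<path>`. Its stroke #008000 means cut at S779, F1116. After flipping Y the toolpath is (177.96,54.80) → (177.01,59.79) → (176.21,64.15) → (175.56,67.87) → (175.05,70.96) → (174.70,73.42) → (174.49,75.24) → (174.44,76.42) → (174.53,76.97).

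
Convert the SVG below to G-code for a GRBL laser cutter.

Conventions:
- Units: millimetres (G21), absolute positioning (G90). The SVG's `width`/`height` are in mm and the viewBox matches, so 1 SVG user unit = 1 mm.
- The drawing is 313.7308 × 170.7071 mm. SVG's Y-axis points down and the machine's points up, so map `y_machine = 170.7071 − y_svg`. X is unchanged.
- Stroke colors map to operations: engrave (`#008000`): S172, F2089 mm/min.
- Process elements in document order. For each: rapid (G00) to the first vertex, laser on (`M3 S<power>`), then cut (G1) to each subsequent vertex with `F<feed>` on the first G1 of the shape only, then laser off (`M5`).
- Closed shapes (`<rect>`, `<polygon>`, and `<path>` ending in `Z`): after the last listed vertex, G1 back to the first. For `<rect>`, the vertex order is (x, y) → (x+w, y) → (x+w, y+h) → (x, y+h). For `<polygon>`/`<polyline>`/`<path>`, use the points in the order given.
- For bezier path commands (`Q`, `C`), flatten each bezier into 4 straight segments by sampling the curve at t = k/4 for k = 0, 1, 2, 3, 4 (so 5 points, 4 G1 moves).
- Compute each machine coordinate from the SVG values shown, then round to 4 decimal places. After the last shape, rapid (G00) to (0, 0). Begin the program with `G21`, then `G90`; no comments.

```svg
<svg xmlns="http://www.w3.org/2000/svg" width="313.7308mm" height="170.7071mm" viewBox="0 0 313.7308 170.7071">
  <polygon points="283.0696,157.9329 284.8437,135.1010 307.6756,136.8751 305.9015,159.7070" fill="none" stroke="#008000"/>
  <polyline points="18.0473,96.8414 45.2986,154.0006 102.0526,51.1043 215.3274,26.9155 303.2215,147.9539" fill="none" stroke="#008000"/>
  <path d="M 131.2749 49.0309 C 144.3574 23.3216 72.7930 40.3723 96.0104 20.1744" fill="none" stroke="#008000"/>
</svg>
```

1 u = 1 mm; y_m = 170.7071 − y.

[1] `<polygon>` regular polygon, #008000→engrave S172 F2089: (283.0696,12.7742) → (284.8437,35.6061) → (307.6756,33.8320) → (305.9015,11.0001) → (283.0696,12.7742) (closed)

[2] `<polyline>` open polyline, #008000→engrave S172 F2089: (18.0473,73.8657) → (45.2986,16.7065) → (102.0526,119.6028) → (215.3274,143.7916) → (303.2215,22.7532)

[3] `<path>` cubic bezier, #008000→engrave S172 F2089: (131.2749,121.6762) → (128.0191,134.1908) → (109.8421,138.1712) → (93.5654,141.1183) → (96.0104,150.5327)

G21
G90
G00 X283.0696 Y12.7742
M3 S172
G1 X284.8437 Y35.6061 F2089
G1 X307.6756 Y33.8320
G1 X305.9015 Y11.0001
G1 X283.0696 Y12.7742
M5
G00 X18.0473 Y73.8657
M3 S172
G1 X45.2986 Y16.7065 F2089
G1 X102.0526 Y119.6028
G1 X215.3274 Y143.7916
G1 X303.2215 Y22.7532
M5
G00 X131.2749 Y121.6762
M3 S172
G1 X128.0191 Y134.1908 F2089
G1 X109.8421 Y138.1712
G1 X93.5654 Y141.1183
G1 X96.0104 Y150.5327
M5
G00 X0.0000 Y0.0000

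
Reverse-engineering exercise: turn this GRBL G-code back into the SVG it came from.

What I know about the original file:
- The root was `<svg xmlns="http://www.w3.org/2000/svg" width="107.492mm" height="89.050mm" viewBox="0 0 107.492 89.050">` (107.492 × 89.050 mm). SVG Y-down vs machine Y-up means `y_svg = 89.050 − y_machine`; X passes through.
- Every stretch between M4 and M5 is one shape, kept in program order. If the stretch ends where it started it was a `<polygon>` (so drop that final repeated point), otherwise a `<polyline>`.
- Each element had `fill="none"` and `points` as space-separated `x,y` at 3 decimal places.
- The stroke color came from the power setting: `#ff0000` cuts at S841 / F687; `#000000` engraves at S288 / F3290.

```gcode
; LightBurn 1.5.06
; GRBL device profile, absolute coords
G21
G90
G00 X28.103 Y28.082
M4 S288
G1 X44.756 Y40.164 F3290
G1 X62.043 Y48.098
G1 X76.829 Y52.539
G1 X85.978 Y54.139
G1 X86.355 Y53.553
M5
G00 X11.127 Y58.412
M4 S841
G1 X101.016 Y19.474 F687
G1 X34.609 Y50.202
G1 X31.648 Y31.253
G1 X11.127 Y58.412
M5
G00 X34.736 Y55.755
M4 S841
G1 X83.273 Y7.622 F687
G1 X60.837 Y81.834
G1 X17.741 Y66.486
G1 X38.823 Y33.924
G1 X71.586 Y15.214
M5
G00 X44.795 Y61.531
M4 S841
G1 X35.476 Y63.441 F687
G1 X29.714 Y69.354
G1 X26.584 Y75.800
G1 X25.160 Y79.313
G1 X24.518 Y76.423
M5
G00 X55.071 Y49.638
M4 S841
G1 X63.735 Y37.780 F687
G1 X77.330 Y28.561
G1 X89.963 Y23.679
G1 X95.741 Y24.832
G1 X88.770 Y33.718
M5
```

Each laser-on run becomes one SVG element. Flip Y back into SVG space with y_svg = 89.050 − y_machine.

Run 1: S288 ⇒ engrave layer `#000000`. The run is open, so emit a `<polyline>` with points (Y-flipped): 28.103,60.968 44.756,48.886 62.043,40.952 76.829,36.511 85.978,34.911 86.355,35.497.

Run 2: S841 ⇒ cut layer `#ff0000`. The run returns to its start, so emit a `<polygon>` with points (Y-flipped): 11.127,30.638 101.016,69.576 34.609,38.848 31.648,57.797.

Run 3: S841 ⇒ cut layer `#ff0000`. The run is open, so emit a `<polyline>` with points (Y-flipped): 34.736,33.295 83.273,81.428 60.837,7.216 17.741,22.564 38.823,55.126 71.586,73.836.

Run 4: S841 ⇒ cut layer `#ff0000`. The run is open, so emit a `<polyline>` with points (Y-flipped): 44.795,27.519 35.476,25.609 29.714,19.696 26.584,13.250 25.160,9.737 24.518,12.627.

Run 5: S841 ⇒ cut layer `#ff0000`. The run is open, so emit a `<polyline>` with points (Y-flipped): 55.071,39.412 63.735,51.270 77.330,60.489 89.963,65.371 95.741,64.218 88.770,55.332.

<svg xmlns="http://www.w3.org/2000/svg" width="107.492mm" height="89.050mm" viewBox="0 0 107.492 89.050">
  <polyline points="28.103,60.968 44.756,48.886 62.043,40.952 76.829,36.511 85.978,34.911 86.355,35.497" fill="none" stroke="#000000"/>
  <polygon points="11.127,30.638 101.016,69.576 34.609,38.848 31.648,57.797" fill="none" stroke="#ff0000"/>
  <polyline points="34.736,33.295 83.273,81.428 60.837,7.216 17.741,22.564 38.823,55.126 71.586,73.836" fill="none" stroke="#ff0000"/>
  <polyline points="44.795,27.519 35.476,25.609 29.714,19.696 26.584,13.250 25.160,9.737 24.518,12.627" fill="none" stroke="#ff0000"/>
  <polyline points="55.071,39.412 63.735,51.270 77.330,60.489 89.963,65.371 95.741,64.218 88.770,55.332" fill="none" stroke="#ff0000"/>
</svg>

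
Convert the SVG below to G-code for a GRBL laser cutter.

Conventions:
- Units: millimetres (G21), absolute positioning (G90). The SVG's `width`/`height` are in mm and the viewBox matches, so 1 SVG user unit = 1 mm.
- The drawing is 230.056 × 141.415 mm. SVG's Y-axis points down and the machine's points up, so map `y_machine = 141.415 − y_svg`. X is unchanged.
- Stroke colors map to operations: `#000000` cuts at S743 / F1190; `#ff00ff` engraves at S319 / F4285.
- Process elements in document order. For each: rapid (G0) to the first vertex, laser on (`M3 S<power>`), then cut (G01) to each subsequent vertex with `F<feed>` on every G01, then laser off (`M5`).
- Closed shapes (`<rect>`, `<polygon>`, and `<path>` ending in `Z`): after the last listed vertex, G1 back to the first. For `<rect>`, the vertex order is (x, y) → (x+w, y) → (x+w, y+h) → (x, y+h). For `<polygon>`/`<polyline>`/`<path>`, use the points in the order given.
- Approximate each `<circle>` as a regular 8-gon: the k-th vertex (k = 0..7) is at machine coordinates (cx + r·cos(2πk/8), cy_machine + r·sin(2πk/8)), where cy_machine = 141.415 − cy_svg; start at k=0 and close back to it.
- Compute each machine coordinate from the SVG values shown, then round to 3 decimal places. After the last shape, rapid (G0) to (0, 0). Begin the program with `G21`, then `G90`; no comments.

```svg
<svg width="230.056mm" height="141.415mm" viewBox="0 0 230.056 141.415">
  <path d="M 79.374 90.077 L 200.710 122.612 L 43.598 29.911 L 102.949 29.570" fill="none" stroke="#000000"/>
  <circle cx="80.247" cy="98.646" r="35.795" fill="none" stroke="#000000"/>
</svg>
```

1 u = 1 mm; y_m = 141.415 − y.

[1] `<path>` open polyline, #000000→cut S743 F1190: (79.374,51.338) → (200.710,18.803) → (43.598,111.504) → (102.949,111.845)

[2] `<circle>` circle, #000000→cut S743 F1190: (116.042,42.769) → (105.558,68.080) → (80.247,78.564) → (54.936,68.080) → (44.452,42.769) → (54.936,17.458) → (80.247,6.974) → (105.558,17.458) → (116.042,42.769) (closed)

G21
G90
G0 X79.374 Y51.338
M3 S743
G01 X200.710 Y18.803 F1190
G01 X43.598 Y111.504 F1190
G01 X102.949 Y111.845 F1190
M5
G0 X116.042 Y42.769
M3 S743
G01 X105.558 Y68.080 F1190
G01 X80.247 Y78.564 F1190
G01 X54.936 Y68.080 F1190
G01 X44.452 Y42.769 F1190
G01 X54.936 Y17.458 F1190
G01 X80.247 Y6.974 F1190
G01 X105.558 Y17.458 F1190
G01 X116.042 Y42.769 F1190
M5
G0 X0.000 Y0.000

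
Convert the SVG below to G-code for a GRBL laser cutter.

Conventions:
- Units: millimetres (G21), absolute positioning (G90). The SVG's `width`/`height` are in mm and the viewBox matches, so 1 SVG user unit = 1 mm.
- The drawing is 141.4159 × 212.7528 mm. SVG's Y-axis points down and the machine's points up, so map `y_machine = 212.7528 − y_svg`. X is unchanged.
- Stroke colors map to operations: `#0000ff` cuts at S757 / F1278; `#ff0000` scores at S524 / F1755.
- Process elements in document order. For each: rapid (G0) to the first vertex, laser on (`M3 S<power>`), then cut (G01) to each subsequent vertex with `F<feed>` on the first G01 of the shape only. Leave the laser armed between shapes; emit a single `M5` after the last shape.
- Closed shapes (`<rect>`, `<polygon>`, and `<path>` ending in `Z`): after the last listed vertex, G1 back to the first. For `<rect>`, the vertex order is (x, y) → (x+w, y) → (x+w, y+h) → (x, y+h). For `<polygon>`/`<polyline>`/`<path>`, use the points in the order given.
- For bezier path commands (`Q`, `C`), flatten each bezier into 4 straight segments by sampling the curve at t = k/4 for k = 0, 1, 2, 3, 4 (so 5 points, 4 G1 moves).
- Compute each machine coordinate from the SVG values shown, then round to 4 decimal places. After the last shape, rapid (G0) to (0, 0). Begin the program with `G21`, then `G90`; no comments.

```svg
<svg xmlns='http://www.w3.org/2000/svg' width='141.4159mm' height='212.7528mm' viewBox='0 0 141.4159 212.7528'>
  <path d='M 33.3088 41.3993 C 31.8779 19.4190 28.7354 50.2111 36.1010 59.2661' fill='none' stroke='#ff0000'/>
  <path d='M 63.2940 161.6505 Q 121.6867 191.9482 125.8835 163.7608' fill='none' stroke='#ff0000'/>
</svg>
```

Since the viewBox matches the mm dimensions, user units are millimetres directly. The only transform is the Y-flip y_m = 212.7528 − y_svg.

Shape 1 is a cubic bezier drawn with `<path>`. Its stroke #ff0000 means score at S524, F1755. After flipping Y the toolpath is (33.3088,171.3535) → (32.1056,179.1081) → (31.4062,174.0583) → (32.3561,163.1894) → (36.1010,153.4867).

Shape 2 is a quadratic bezier drawn with `<path>`. Its stroke #ff0000 means score at S524, F1755. After flipping Y the toolpath is (63.2940,51.1023) → (89.1031,39.6088) → (108.1377,35.4259) → (120.3979,38.5536) → (125.8835,48.9920).

G21
G90
G0 X33.3088 Y171.3535
M3 S524
G01 X32.1056 Y179.1081 F1755
G01 X31.4062 Y174.0583
G01 X32.3561 Y163.1894
G01 X36.1010 Y153.4867
G0 X63.2940 Y51.1023
M3 S524
G01 X89.1031 Y39.6088 F1755
G01 X108.1377 Y35.4259
G01 X120.3979 Y38.5536
G01 X125.8835 Y48.9920
M5
G0 X0.0000 Y0.0000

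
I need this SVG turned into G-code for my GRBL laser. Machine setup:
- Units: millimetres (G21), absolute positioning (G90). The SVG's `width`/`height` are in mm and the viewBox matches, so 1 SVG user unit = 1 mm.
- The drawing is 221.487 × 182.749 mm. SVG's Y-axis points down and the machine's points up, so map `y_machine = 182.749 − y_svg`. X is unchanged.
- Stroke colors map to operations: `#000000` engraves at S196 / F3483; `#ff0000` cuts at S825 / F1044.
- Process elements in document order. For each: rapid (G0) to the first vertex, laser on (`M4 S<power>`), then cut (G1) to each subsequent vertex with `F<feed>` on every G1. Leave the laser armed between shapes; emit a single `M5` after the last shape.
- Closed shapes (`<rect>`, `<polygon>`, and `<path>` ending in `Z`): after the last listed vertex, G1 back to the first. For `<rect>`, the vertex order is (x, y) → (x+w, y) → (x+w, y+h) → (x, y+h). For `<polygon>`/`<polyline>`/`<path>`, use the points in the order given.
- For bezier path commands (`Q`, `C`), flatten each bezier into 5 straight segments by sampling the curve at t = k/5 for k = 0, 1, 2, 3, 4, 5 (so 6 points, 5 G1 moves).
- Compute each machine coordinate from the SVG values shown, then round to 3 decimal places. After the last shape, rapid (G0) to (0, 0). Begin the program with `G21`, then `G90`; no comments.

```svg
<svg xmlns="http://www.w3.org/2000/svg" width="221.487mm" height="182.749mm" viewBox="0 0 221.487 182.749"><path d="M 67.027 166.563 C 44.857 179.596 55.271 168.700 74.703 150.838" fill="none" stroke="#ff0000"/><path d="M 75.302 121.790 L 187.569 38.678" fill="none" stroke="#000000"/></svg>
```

G21
G90
G0 X67.027 Y16.186
M4 S825
G1 X57.447 Y11.102 F1044
G1 X54.555 Y10.947 F1044
G1 X57.221 Y14.906 F1044
G1 X64.314 Y22.165 F1044
G1 X74.703 Y31.911 F1044
G0 X75.302 Y60.959
M4 S196
G1 X187.569 Y144.071 F3483
M5
G0 X0.000 Y0.000

Since the viewBox matches the mm dimensions, user units are millimetres directly. The only transform is the Y-flip y_m = 182.749 − y_svg.

Shape 1 is a cubic bezier drawn with `<path>`. Its stroke #ff0000 means cut at S825, F1044. After flipping Y the toolpath is (67.027,16.186) → (57.447,11.102) → (54.555,10.947) → (57.221,14.906) → (64.314,22.165) → (74.703,31.911).

Shape 2 is a line segment drawn with `<path>`. Its stroke #000000 means engrave at S196, F3483. After flipping Y the toolpath is (75.302,60.959) → (187.569,144.071).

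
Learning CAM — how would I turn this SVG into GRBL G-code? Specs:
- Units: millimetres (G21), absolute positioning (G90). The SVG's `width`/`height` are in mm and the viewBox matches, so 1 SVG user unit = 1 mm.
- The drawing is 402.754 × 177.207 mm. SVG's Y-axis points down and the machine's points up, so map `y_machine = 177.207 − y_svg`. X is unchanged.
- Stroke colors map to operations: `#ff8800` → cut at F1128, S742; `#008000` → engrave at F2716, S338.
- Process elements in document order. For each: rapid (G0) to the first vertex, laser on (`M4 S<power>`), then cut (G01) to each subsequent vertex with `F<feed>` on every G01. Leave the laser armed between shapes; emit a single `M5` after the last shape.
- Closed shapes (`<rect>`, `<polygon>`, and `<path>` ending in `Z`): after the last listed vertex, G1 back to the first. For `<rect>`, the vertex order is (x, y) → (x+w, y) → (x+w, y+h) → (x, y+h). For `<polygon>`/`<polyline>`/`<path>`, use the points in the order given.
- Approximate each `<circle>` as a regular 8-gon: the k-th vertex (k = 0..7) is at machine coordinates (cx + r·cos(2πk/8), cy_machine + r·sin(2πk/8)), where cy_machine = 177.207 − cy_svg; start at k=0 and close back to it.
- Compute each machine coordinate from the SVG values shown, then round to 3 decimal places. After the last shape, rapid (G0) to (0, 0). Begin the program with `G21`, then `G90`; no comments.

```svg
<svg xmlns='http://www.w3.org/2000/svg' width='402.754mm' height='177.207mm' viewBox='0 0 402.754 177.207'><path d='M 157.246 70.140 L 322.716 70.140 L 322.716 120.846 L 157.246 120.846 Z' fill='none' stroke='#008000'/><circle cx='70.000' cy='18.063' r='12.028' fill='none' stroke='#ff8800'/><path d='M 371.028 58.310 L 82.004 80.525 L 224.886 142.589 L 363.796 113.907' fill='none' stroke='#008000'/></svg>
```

G21
G90
G0 X157.246 Y107.067
M4 S338
G01 X322.716 Y107.067 F2716
G01 X322.716 Y56.361 F2716
G01 X157.246 Y56.361 F2716
G01 X157.246 Y107.067 F2716
G0 X82.028 Y159.144
M4 S742
G01 X78.505 Y167.649 F1128
G01 X70.000 Y171.172 F1128
G01 X61.495 Y167.649 F1128
G01 X57.972 Y159.144 F1128
G01 X61.495 Y150.639 F1128
G01 X70.000 Y147.116 F1128
G01 X78.505 Y150.639 F1128
G01 X82.028 Y159.144 F1128
G0 X371.028 Y118.897
M4 S338
G01 X82.004 Y96.682 F2716
G01 X224.886 Y34.618 F2716
G01 X363.796 Y63.300 F2716
M5
G0 X0.000 Y0.000

Since the viewBox matches the mm dimensions, user units are millimetres directly. The only transform is the Y-flip y_m = 177.207 − y_svg.

Shape 1 is a rectangle drawn with `<path>`. Its stroke #008000 means engrave at S338, F2716. After flipping Y the toolpath is (157.246,107.067) → (322.716,107.067) → (322.716,56.361) → (157.246,56.361) → (157.246,107.067), returning to the start.

Shape 2 is a circle drawn with `<circle>`. Its stroke #ff8800 means cut at S742, F1128. After flipping Y the toolpath is (82.028,159.144) → (78.505,167.649) → (70.000,171.172) → (61.495,167.649) → (57.972,159.144) → (61.495,150.639) → (70.000,147.116) → (78.505,150.639) → (82.028,159.144), returning to the start.

Shape 3 is a open polyline drawn with `<path>`. Its stroke #008000 means engrave at S338, F2716. After flipping Y the toolpath is (371.028,118.897) → (82.004,96.682) → (224.886,34.618) → (363.796,63.300).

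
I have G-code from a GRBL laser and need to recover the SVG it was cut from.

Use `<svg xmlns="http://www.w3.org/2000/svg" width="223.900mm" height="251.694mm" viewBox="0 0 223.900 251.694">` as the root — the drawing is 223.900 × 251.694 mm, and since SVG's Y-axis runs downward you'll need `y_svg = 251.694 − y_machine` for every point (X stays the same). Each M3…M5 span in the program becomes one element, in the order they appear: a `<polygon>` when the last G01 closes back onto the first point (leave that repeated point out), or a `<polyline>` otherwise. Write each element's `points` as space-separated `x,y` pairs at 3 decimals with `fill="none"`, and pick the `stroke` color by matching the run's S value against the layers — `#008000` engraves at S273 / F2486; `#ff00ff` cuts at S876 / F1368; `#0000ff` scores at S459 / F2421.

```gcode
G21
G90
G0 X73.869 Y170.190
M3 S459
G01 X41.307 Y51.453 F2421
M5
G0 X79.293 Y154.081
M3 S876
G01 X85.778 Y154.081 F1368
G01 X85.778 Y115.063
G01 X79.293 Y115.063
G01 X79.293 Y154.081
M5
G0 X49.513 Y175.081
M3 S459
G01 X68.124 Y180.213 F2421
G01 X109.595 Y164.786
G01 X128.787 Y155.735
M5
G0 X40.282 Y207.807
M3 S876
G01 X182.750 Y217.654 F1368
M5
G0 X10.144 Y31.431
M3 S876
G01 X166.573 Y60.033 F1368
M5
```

<svg xmlns="http://www.w3.org/2000/svg" width="223.900mm" height="251.694mm" viewBox="0 0 223.900 251.694">
  <polyline points="73.869,81.504 41.307,200.241" fill="none" stroke="#0000ff"/>
  <polygon points="79.293,97.613 85.778,97.613 85.778,136.631 79.293,136.631" fill="none" stroke="#ff00ff"/>
  <polyline points="49.513,76.613 68.124,71.481 109.595,86.908 128.787,95.959" fill="none" stroke="#0000ff"/>
  <polyline points="40.282,43.887 182.750,34.040" fill="none" stroke="#ff00ff"/>
  <polyline points="10.144,220.263 166.573,191.661" fill="none" stroke="#ff00ff"/>
</svg>

y_svg = 251.694 − y_m.

[1] S459→`#0000ff` (score); open run; points: 73.869,81.504 41.307,200.241

[2] S876→`#ff00ff` (cut); closed run; points: 79.293,97.613 85.778,97.613 85.778,136.631 79.293,136.631

[3] S459→`#0000ff` (score); open run; points: 49.513,76.613 68.124,71.481 109.595,86.908 128.787,95.959

[4] S876→`#ff00ff` (cut); open run; points: 40.282,43.887 182.750,34.040

[5] S876→`#ff00ff` (cut); open run; points: 10.144,220.263 166.573,191.661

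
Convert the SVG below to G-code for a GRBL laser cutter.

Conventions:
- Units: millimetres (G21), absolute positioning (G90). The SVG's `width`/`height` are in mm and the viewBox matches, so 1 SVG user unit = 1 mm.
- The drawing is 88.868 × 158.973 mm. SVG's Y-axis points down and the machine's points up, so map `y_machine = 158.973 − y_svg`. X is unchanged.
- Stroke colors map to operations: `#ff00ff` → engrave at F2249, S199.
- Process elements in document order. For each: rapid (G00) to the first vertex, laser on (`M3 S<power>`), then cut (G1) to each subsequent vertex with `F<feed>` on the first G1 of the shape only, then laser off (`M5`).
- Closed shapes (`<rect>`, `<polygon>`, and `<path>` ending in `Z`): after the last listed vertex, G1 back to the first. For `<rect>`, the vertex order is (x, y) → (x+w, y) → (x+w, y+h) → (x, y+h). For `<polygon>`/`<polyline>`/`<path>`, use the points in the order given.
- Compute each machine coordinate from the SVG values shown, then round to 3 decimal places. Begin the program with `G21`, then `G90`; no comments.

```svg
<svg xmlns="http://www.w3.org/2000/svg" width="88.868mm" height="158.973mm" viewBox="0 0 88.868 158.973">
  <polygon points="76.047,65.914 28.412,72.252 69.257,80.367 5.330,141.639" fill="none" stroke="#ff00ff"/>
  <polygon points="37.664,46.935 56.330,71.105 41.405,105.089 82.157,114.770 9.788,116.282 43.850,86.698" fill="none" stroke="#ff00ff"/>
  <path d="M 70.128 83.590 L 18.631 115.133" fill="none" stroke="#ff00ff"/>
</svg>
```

1 u = 1 mm; y_m = 158.973 − y.

[1] `<polygon>` closed polygon, #ff00ff→engrave S199 F2249: (76.047,93.059) → (28.412,86.721) → (69.257,78.606) → (5.330,17.334) → (76.047,93.059) (closed)

[2] `<polygon>` closed polygon, #ff00ff→engrave S199 F2249: (37.664,112.038) → (56.330,87.868) → (41.405,53.884) → (82.157,44.203) → (9.788,42.691) → (43.850,72.275) → (37.664,112.038) (closed)

[3] `<path>` line segment, #ff00ff→engrave S199 F2249: (70.128,75.383) → (18.631,43.840)

G21
G90
G00 X76.047 Y93.059
M3 S199
G1 X28.412 Y86.721 F2249
G1 X69.257 Y78.606
G1 X5.330 Y17.334
G1 X76.047 Y93.059
M5
G00 X37.664 Y112.038
M3 S199
G1 X56.330 Y87.868 F2249
G1 X41.405 Y53.884
G1 X82.157 Y44.203
G1 X9.788 Y42.691
G1 X43.850 Y72.275
G1 X37.664 Y112.038
M5
G00 X70.128 Y75.383
M3 S199
G1 X18.631 Y43.840 F2249
M5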